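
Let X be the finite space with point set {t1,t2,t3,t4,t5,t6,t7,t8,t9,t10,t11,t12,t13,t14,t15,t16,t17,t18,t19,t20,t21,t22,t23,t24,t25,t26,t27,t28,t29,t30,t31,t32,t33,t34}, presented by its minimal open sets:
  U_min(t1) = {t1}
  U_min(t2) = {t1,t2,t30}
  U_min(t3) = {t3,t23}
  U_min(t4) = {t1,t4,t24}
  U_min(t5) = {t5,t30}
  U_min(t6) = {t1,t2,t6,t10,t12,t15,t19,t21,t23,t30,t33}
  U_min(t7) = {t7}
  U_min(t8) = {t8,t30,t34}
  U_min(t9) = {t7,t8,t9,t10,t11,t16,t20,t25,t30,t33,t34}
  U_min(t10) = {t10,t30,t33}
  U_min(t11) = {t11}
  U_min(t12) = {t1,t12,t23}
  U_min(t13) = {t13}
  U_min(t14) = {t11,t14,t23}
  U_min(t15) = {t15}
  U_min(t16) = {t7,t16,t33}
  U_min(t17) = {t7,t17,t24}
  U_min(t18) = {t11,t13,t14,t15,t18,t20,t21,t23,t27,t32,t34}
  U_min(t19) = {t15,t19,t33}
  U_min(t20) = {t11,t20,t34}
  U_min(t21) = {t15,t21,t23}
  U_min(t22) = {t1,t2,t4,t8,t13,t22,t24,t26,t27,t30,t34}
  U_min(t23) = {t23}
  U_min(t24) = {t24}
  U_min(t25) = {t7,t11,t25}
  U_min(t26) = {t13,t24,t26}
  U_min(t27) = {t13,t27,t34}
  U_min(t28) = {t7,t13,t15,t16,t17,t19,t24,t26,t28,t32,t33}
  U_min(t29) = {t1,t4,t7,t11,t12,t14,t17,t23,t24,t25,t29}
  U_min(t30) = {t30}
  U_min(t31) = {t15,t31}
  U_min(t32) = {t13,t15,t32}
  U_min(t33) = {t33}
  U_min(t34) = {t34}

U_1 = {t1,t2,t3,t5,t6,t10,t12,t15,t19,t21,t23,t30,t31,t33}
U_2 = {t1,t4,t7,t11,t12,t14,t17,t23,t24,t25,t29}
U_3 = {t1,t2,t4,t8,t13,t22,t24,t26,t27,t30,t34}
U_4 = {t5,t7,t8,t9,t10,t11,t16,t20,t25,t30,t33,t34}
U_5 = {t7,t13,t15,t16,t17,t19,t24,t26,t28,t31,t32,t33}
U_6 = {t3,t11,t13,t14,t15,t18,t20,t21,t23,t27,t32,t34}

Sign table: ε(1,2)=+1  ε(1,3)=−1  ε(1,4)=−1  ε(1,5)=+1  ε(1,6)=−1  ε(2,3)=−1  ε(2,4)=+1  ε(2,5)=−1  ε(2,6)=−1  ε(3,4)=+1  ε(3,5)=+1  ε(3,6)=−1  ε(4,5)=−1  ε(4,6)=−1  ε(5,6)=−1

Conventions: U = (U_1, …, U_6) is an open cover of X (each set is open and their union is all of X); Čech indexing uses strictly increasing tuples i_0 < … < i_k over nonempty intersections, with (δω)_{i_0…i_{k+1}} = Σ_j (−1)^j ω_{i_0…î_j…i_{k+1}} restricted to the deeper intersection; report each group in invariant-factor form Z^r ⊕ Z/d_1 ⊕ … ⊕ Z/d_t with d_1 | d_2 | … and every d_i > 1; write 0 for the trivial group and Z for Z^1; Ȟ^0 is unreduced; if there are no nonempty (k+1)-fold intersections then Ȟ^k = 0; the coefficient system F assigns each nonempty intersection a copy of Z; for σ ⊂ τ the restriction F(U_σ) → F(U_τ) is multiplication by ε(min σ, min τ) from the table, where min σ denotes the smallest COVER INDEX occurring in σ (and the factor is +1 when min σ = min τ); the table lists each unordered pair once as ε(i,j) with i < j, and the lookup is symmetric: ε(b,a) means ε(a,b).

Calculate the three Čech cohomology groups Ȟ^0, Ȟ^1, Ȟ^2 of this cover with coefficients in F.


Ȟ^0 ≅ 0, Ȟ^1 ≅ Z/2, Ȟ^2 ≅ Z

cover nerve:
  U12={t1,t12,t23} U13={t1,t2,t30} U14={t5,t10,t30,t33} U15={t15,t19,t31,t33} U16={t3,t15,t21,t23} U23={t1,t4,t24} U24={t7,t11,t25} U25={t7,t17,t24} U26={t11,t14,t23} U34={t8,t30,t34} U35={t13,t24,t26} U36={t13,t27,t34} U45={t7,t16,t33} U46={t11,t20,t34} U56={t13,t15,t32}
  U123={t1} U126={t23} U134={t30} U145={t33} U156={t15} U235={t24} U245={t7} U246={t11} U346={t34} U356={t13}
C dims 6,15,10; δ0: rk 6, SNF 1^5·2; δ1: rk 9, SNF 1^9
Ȟ^0: (6−6)−0=0 ⇒ 0
Ȟ^1: (15−9)−6=0 plus torsion [2] ⇒ Z/2
Ȟ^2: (10−0)−9=1 ⇒ Z


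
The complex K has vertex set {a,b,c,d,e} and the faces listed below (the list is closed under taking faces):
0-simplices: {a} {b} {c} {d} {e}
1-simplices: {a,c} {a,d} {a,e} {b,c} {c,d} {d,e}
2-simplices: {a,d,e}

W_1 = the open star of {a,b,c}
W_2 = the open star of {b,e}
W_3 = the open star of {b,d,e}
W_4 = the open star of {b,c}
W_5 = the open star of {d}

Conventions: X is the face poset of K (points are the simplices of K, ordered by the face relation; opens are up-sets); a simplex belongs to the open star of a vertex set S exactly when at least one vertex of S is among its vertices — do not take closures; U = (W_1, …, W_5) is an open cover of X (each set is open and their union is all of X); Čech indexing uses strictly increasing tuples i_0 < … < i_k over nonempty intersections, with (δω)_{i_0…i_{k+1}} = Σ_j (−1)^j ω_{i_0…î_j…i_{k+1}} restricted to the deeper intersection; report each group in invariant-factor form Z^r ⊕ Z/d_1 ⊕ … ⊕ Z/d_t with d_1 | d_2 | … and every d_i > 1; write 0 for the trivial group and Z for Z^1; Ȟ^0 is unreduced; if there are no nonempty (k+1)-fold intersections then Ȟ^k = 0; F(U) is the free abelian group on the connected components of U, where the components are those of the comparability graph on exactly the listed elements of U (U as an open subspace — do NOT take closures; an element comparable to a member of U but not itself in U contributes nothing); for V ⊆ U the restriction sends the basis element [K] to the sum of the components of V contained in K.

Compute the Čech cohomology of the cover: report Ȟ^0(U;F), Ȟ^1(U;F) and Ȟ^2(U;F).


nonempty overlaps:
  W1={{a},{b},{c},{a,c},{a,d},{a,e},{b,c},{c,d},{a,d,e}} W2={{b},{e},{a,e},{b,c},{d,e},{a,d,e}} W3={{b},{d},{e},{a,d},{a,e},{b,c},{c,d},{d,e},{a,d,e}} W4={{b},{c},{a,c},{b,c},{c,d}} W5={{d},{a,d},{c,d},{d,e},{a,d,e}}
  W12={{b},{a,e},{b,c},{a,d,e}} W13={{b},{a,d},{a,e},{b,c},{c,d},{a,d,e}} W14={{b},{c},{a,c},{b,c},{c,d}} W15={{a,d},{c,d},{a,d,e}} W23={{b},{e},{a,e},{b,c},{d,e},{a,d,e}} W24={{b},{b,c}} W25={{d,e},{a,d,e}} W34={{b},{b,c},{c,d}} W35={{d},{a,d},{c,d},{d,e},{a,d,e}} W45={{c,d}}
  W123={{b},{a,e},{b,c},{a,d,e}} W124={{b},{b,c}} W125={{a,d,e}} W134={{b},{b,c},{c,d}} W135={{a,d},{c,d},{a,d,e}} W145={{c,d}} W234={{b},{b,c}} W235={{d,e},{a,d,e}} W345={{c,d}}
  W1234={{b},{b,c}} W1235={{a,d,e}} W1345={{c,d}}
components per intersection:
  W1: {{a},{b},{c},{a,c},{a,d},{a,e},{b,c},{c,d},{a,d,e}}
  W2: {{b},{b,c}} {{e},{a,e},{d,e},{a,d,e}}
  W3: {{b},{b,c}} {{d},{e},{a,d},{a,e},{c,d},{d,e},{a,d,e}}
  W4: {{b},{c},{a,c},{b,c},{c,d}}
  W5: {{d},{a,d},{c,d},{d,e},{a,d,e}}
  W12: {{b},{b,c}} {{a,e},{a,d,e}}
  W13: {{b},{b,c}} {{a,d},{a,e},{a,d,e}} {{c,d}}
  W14: {{b},{c},{a,c},{b,c},{c,d}}
  W15: {{a,d},{a,d,e}} {{c,d}}
  W23: {{b},{b,c}} {{e},{a,e},{d,e},{a,d,e}}
  W24: {{b},{b,c}}
  W25: {{d,e},{a,d,e}}
  W34: {{b},{b,c}} {{c,d}}
  W35: {{d},{a,d},{c,d},{d,e},{a,d,e}}
  W45: {{c,d}}
  W123: {{b},{b,c}} {{a,e},{a,d,e}}
  W124: {{b},{b,c}}
  W125: {{a,d,e}}
  W134: {{b},{b,c}} {{c,d}}
  W135: {{a,d},{a,d,e}} {{c,d}}
  W145: {{c,d}}
  W234: {{b},{b,c}}
  W235: {{d,e},{a,d,e}}
  W345: {{c,d}}
  W1234: {{b},{b,c}}
  W1235: {{a,d,e}}
  W1345: {{c,d}}
C dims 7,16,12,3; δ0: rk 6, SNF 1^6; δ1: rk 9, SNF 1^9; δ2: rk 3, SNF 1^3
degree 0: 7−6−0 = 1 → Ȟ^0 ≅ Z
degree 1: 16−9−6 = 1 → Ȟ^1 ≅ Z
degree 2: 12−3−9 = 0 → Ȟ^2 ≅ 0

Ȟ^0 ≅ Z; Ȟ^1 ≅ Z; Ȟ^2 ≅ 0


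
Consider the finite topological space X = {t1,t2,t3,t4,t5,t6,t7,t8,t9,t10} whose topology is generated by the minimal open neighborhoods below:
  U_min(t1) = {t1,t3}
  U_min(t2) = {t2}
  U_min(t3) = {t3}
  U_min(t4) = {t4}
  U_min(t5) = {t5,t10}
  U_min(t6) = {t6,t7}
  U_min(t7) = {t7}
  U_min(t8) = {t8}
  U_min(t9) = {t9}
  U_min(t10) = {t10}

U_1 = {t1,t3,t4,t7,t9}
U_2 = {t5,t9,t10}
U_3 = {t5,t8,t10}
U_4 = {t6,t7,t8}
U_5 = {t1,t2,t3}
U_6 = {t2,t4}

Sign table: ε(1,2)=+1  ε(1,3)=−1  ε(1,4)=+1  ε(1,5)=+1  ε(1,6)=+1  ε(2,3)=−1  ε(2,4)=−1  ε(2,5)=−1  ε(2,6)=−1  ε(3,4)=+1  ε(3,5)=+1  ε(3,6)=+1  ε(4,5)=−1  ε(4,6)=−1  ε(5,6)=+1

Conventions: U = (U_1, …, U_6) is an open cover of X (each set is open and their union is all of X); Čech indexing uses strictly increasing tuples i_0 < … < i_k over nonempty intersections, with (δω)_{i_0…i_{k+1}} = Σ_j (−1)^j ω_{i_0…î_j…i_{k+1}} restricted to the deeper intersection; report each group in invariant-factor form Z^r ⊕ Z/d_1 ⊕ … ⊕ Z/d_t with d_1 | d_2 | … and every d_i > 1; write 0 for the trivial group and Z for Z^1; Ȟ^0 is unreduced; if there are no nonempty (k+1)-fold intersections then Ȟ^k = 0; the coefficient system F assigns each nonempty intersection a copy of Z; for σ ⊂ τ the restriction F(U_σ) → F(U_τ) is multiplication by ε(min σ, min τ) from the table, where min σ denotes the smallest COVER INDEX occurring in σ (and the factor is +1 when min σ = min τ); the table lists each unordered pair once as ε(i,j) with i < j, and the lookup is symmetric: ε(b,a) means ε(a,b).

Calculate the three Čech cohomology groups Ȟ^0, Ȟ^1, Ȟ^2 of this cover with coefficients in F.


Ȟ^0 = 0,  Ȟ^1 = Z ⊕ Z/2,  Ȟ^2 = 0

cover nerve:
  U12={t9} U14={t7} U15={t1,t3} U16={t4} U23={t5,t10} U34={t8} U56={t2}
C dims 6,7; δ0: rk 6, SNF 1^5·2
Ȟ^0: (6−6)−0=0 ⇒ 0
Ȟ^1: (7−0)−6=1 plus torsion [2] ⇒ Z ⊕ Z/2
Ȟ^2: (0−0)−0=0 ⇒ 0


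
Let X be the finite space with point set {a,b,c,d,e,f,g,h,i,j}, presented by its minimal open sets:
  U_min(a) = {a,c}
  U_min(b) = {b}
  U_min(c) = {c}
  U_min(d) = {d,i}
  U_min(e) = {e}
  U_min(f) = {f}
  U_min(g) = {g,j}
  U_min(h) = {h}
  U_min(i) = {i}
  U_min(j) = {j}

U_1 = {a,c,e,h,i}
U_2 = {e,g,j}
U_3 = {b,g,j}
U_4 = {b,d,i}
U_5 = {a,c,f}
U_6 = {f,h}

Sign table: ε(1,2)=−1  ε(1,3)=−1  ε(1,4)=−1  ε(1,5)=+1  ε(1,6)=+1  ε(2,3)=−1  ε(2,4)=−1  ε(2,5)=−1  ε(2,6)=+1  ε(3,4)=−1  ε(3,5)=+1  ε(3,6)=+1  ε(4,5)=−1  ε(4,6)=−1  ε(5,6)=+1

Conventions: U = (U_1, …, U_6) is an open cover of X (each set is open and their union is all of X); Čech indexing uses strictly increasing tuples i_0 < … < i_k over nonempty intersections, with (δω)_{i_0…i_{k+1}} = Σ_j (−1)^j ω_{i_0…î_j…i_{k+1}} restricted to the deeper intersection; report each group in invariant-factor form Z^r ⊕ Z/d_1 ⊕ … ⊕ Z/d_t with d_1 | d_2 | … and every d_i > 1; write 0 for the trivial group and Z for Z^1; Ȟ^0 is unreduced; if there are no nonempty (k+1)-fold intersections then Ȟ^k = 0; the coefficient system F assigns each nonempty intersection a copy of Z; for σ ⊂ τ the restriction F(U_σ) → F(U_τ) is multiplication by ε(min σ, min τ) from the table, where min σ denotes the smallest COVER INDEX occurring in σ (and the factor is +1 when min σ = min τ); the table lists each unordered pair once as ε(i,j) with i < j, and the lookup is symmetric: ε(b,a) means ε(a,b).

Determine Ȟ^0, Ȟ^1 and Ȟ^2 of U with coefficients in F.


intersection data:
  U12={e} U14={i} U15={a,c} U16={h} U23={g,j} U34={b} U56={f}
C dims 6,7; δ0: rk 5, SNF 1^5
Ȟ^0 = (6 − 5) − 0 = 1, so Ȟ^0 ≅ Z
Ȟ^1 = (7 − 0) − 5 = 2, so Ȟ^1 ≅ Z^2
Ȟ^2 = (0 − 0) − 0 = 0, so Ȟ^2 ≅ 0

Ȟ^0 = Z, Ȟ^1 = Z^2 and Ȟ^2 = 0


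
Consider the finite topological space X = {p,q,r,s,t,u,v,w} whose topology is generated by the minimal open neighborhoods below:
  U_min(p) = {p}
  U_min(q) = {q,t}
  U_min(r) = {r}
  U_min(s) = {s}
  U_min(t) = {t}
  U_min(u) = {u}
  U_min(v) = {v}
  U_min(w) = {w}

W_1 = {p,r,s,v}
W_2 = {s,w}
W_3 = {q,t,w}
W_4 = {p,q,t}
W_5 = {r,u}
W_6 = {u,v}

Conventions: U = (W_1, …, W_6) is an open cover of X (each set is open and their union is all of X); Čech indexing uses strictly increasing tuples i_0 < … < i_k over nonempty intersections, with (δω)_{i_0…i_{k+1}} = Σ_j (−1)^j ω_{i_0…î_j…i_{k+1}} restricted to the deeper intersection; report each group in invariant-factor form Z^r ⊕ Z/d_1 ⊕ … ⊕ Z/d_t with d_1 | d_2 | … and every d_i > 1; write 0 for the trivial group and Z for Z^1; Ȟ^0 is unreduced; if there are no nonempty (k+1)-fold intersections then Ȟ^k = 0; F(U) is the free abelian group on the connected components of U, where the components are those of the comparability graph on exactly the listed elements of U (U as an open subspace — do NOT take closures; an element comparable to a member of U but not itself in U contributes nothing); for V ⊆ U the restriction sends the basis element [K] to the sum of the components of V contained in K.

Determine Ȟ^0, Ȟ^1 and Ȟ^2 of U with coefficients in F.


Ȟ^0 = Z^7,  Ȟ^1 = 0,  Ȟ^2 = 0

nerve simplices:
  W12={s} W14={p} W15={r} W16={v} W23={w} W34={q,t} W56={u}
components per intersection:
  W1: {p} {r} {s} {v}
  W2: {s} {w}
  W3: {q,t} {w}
  W4: {p} {q,t}
  W5: {r} {u}
  W6: {u} {v}
  W12: {s}
  W14: {p}
  W15: {r}
  W16: {v}
  W23: {w}
  W34: {q,t}
  W56: {u}
C dims 14,7; δ0: rk 7, SNF 1^7
degree 0: 14−7−0 = 7 → Ȟ^0 ≅ Z^7
degree 1: 7−0−7 = 0 → Ȟ^1 ≅ 0
degree 2: 0−0−0 = 0 → Ȟ^2 ≅ 0


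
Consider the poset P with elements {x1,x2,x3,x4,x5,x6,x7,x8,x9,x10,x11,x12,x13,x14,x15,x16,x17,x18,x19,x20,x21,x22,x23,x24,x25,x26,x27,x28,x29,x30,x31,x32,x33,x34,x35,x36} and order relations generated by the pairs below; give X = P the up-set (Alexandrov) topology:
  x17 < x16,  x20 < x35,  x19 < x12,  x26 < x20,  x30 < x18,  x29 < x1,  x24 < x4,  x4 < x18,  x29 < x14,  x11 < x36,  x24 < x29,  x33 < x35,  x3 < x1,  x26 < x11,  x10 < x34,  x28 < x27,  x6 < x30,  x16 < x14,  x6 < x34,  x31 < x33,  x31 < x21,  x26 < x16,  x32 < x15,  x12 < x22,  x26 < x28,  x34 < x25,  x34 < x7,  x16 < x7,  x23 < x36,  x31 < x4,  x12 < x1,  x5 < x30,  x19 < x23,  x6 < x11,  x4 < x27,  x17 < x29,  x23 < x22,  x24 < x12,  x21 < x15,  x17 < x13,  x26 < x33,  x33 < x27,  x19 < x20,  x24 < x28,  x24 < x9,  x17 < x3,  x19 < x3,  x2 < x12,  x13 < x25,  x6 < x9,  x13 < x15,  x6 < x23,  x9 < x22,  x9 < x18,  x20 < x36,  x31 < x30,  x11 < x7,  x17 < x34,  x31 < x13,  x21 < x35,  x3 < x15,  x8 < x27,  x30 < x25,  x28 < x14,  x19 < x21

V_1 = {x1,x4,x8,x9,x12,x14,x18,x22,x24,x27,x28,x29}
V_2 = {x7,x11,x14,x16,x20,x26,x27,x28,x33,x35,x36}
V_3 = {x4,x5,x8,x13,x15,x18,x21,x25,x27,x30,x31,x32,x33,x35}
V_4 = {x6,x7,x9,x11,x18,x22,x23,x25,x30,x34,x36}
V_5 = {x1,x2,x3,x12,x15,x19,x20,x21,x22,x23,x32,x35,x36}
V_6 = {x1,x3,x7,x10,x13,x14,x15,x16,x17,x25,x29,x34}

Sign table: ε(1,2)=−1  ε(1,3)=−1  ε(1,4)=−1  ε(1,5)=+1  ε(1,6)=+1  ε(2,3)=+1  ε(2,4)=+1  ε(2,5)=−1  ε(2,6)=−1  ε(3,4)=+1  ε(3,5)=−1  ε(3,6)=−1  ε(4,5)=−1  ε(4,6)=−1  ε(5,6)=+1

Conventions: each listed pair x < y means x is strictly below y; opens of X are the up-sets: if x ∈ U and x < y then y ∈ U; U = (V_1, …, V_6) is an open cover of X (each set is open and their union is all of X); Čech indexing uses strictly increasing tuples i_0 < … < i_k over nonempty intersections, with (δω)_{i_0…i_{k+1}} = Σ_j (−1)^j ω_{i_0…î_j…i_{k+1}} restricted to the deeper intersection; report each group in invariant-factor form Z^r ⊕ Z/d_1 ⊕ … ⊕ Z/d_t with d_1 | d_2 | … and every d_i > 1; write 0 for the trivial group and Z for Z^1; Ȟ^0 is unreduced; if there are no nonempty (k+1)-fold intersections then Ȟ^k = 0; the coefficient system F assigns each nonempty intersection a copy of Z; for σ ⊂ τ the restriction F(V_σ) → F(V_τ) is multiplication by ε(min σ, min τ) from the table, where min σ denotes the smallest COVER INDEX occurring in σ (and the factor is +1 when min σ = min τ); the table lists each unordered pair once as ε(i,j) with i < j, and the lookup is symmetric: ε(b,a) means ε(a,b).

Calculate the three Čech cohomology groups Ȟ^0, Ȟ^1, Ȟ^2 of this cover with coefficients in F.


nonempty overlaps:
  V12={x14,x27,x28} V13={x4,x8,x18,x27} V14={x9,x18,x22} V15={x1,x12,x22} V16={x1,x14,x29} V23={x27,x33,x35} V24={x7,x11,x36} V25={x20,x35,x36} V26={x7,x14,x16} V34={x18,x25,x30} V35={x15,x21,x32,x35} V36={x13,x15,x25} V45={x22,x23,x36} V46={x7,x25,x34} V56={x1,x3,x15}
  V123={x27} V126={x14} V134={x18} V145={x22} V156={x1} V235={x35} V245={x36} V246={x7} V346={x25} V356={x15}
C dims 6,15,10; δ0: rk 5, SNF 1^5; δ1: rk 10, SNF 1^9·2
degree 0: 6−5−0 = 1 → Ȟ^0 ≅ Z
degree 1: 15−10−5 = 0 → Ȟ^1 ≅ 0
degree 2: 10−0−10 = 0 plus torsion [2] → Ȟ^2 ≅ Z/2

Ȟ^0(U;F) ≅ Z, Ȟ^1(U;F) ≅ 0, Ȟ^2(U;F) ≅ Z/2


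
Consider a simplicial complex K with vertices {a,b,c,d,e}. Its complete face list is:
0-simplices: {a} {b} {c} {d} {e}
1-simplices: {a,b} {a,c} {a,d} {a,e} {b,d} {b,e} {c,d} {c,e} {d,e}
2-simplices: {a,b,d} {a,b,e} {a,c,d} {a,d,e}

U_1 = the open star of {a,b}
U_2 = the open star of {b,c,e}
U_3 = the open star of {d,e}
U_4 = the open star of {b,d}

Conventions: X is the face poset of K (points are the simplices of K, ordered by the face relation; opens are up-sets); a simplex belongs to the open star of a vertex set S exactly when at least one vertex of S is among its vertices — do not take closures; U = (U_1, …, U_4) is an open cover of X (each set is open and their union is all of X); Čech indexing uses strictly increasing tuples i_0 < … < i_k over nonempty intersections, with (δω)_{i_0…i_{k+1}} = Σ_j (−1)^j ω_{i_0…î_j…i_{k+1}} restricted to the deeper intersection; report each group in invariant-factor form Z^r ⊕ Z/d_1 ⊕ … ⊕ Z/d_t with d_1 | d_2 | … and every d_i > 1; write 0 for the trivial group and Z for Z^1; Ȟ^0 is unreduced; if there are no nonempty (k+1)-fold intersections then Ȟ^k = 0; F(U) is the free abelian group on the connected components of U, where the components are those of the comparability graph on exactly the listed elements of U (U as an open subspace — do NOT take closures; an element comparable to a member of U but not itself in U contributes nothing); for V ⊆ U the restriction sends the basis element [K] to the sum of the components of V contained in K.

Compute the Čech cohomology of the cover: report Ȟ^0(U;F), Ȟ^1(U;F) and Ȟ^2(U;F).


Ȟ^0 ≅ Z; Ȟ^1 ≅ Z; Ȟ^2 ≅ 0

nonempty intersections:
  U1={{a},{b},{a,b},{a,c},{a,d},{a,e},{b,d},{b,e},{a,b,d},{a,b,e},{a,c,d},{a,d,e}} U2={{b},{c},{e},{a,b},{a,c},{a,e},{b,d},{b,e},{c,d},{c,e},{d,e},{a,b,d},{a,b,e},{a,c,d},{a,d,e}} U3={{d},{e},{a,d},{a,e},{b,d},{b,e},{c,d},{c,e},{d,e},{a,b,d},{a,b,e},{a,c,d},{a,d,e}} U4={{b},{d},{a,b},{a,d},{b,d},{b,e},{c,d},{d,e},{a,b,d},{a,b,e},{a,c,d},{a,d,e}}
  U12={{b},{a,b},{a,c},{a,e},{b,d},{b,e},{a,b,d},{a,b,e},{a,c,d},{a,d,e}} U13={{a,d},{a,e},{b,d},{b,e},{a,b,d},{a,b,e},{a,c,d},{a,d,e}} U14={{b},{a,b},{a,d},{b,d},{b,e},{a,b,d},{a,b,e},{a,c,d},{a,d,e}} U23={{e},{a,e},{b,d},{b,e},{c,d},{c,e},{d,e},{a,b,d},{a,b,e},{a,c,d},{a,d,e}} U24={{b},{a,b},{b,d},{b,e},{c,d},{d,e},{a,b,d},{a,b,e},{a,c,d},{a,d,e}} U34={{d},{a,d},{b,d},{b,e},{c,d},{d,e},{a,b,d},{a,b,e},{a,c,d},{a,d,e}}
  U123={{a,e},{b,d},{b,e},{a,b,d},{a,b,e},{a,c,d},{a,d,e}} U124={{b},{a,b},{b,d},{b,e},{a,b,d},{a,b,e},{a,c,d},{a,d,e}} U134={{a,d},{b,d},{b,e},{a,b,d},{a,b,e},{a,c,d},{a,d,e}} U234={{b,d},{b,e},{c,d},{d,e},{a,b,d},{a,b,e},{a,c,d},{a,d,e}}
  U1234={{b,d},{b,e},{a,b,d},{a,b,e},{a,c,d},{a,d,e}}
components per intersection:
  U1: {{a},{b},{a,b},{a,c},{a,d},{a,e},{b,d},{b,e},{a,b,d},{a,b,e},{a,c,d},{a,d,e}}
  U2: {{b},{c},{e},{a,b},{a,c},{a,e},{b,d},{b,e},{c,d},{c,e},{d,e},{a,b,d},{a,b,e},{a,c,d},{a,d,e}}
  U3: {{d},{e},{a,d},{a,e},{b,d},{b,e},{c,d},{c,e},{d,e},{a,b,d},{a,b,e},{a,c,d},{a,d,e}}
  U4: {{b},{d},{a,b},{a,d},{b,d},{b,e},{c,d},{d,e},{a,b,d},{a,b,e},{a,c,d},{a,d,e}}
  U12: {{b},{a,b},{a,e},{b,d},{b,e},{a,b,d},{a,b,e},{a,d,e}} {{a,c},{a,c,d}}
  U13: {{a,d},{a,e},{b,d},{b,e},{a,b,d},{a,b,e},{a,c,d},{a,d,e}}
  U14: {{b},{a,b},{a,d},{b,d},{b,e},{a,b,d},{a,b,e},{a,c,d},{a,d,e}}
  U23: {{e},{a,e},{b,e},{c,e},{d,e},{a,b,e},{a,d,e}} {{b,d},{a,b,d}} {{c,d},{a,c,d}}
  U24: {{b},{a,b},{b,d},{b,e},{a,b,d},{a,b,e}} {{c,d},{a,c,d}} {{d,e},{a,d,e}}
  U34: {{d},{a,d},{b,d},{c,d},{d,e},{a,b,d},{a,c,d},{a,d,e}} {{b,e},{a,b,e}}
  U123: {{a,e},{b,e},{a,b,e},{a,d,e}} {{b,d},{a,b,d}} {{a,c,d}}
  U124: {{b},{a,b},{b,d},{b,e},{a,b,d},{a,b,e}} {{a,c,d}} {{a,d,e}}
  U134: {{a,d},{b,d},{a,b,d},{a,c,d},{a,d,e}} {{b,e},{a,b,e}}
  U234: {{b,d},{a,b,d}} {{b,e},{a,b,e}} {{c,d},{a,c,d}} {{d,e},{a,d,e}}
  U1234: {{b,d},{a,b,d}} {{b,e},{a,b,e}} {{a,c,d}} {{a,d,e}}
C dims 4,12,12,4; δ0: rk 3, SNF 1^3; δ1: rk 8, SNF 1^8; δ2: rk 4, SNF 1^4
Ȟ^0: (4−3)−0=1 ⇒ Z
Ȟ^1: (12−8)−3=1 ⇒ Z
Ȟ^2: (12−4)−8=0 ⇒ 0


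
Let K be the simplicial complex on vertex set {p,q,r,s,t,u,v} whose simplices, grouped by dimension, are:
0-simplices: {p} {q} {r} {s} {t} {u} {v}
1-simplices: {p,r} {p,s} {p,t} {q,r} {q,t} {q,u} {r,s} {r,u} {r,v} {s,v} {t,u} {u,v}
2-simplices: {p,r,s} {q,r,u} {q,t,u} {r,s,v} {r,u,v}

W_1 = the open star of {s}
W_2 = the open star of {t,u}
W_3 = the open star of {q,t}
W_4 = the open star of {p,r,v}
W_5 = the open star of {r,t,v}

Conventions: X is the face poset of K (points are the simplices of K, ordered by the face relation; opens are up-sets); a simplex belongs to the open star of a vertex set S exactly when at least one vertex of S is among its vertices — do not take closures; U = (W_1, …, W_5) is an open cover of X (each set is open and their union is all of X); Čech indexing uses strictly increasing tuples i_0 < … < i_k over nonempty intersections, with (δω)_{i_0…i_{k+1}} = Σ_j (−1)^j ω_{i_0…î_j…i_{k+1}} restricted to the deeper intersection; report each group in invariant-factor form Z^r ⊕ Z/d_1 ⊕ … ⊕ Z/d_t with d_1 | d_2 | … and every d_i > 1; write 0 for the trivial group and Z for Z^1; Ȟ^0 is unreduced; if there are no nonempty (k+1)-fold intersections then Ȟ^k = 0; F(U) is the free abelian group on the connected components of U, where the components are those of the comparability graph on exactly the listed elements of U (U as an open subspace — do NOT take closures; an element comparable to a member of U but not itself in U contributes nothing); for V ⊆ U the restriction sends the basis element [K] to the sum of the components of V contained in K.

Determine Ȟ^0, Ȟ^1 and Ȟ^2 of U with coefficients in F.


Ȟ^0(U;F) ≅ Z, Ȟ^1(U;F) ≅ Z, Ȟ^2(U;F) ≅ 0

nonempty intersections:
  W1={{s},{p,s},{r,s},{s,v},{p,r,s},{r,s,v}} W2={{t},{u},{p,t},{q,t},{q,u},{r,u},{t,u},{u,v},{q,r,u},{q,t,u},{r,u,v}} W3={{q},{t},{p,t},{q,r},{q,t},{q,u},{t,u},{q,r,u},{q,t,u}} W4={{p},{r},{v},{p,r},{p,s},{p,t},{q,r},{r,s},{r,u},{r,v},{s,v},{u,v},{p,r,s},{q,r,u},{r,s,v},{r,u,v}} W5={{r},{t},{v},{p,r},{p,t},{q,r},{q,t},{r,s},{r,u},{r,v},{s,v},{t,u},{u,v},{p,r,s},{q,r,u},{q,t,u},{r,s,v},{r,u,v}}
  W14={{p,s},{r,s},{s,v},{p,r,s},{r,s,v}} W15={{r,s},{s,v},{p,r,s},{r,s,v}} W23={{t},{p,t},{q,t},{q,u},{t,u},{q,r,u},{q,t,u}} W24={{p,t},{r,u},{u,v},{q,r,u},{r,u,v}} W25={{t},{p,t},{q,t},{r,u},{t,u},{u,v},{q,r,u},{q,t,u},{r,u,v}} W34={{p,t},{q,r},{q,r,u}} W35={{t},{p,t},{q,r},{q,t},{t,u},{q,r,u},{q,t,u}} W45={{r},{v},{p,r},{p,t},{q,r},{r,s},{r,u},{r,v},{s,v},{u,v},{p,r,s},{q,r,u},{r,s,v},{r,u,v}}
  W145={{r,s},{s,v},{p,r,s},{r,s,v}} W234={{p,t},{q,r,u}} W235={{t},{p,t},{q,t},{t,u},{q,r,u},{q,t,u}} W245={{p,t},{r,u},{u,v},{q,r,u},{r,u,v}} W345={{p,t},{q,r},{q,r,u}}
  W2345={{p,t},{q,r,u}}
components per intersection:
  W1: {{s},{p,s},{r,s},{s,v},{p,r,s},{r,s,v}}
  W2: {{t},{u},{p,t},{q,t},{q,u},{r,u},{t,u},{u,v},{q,r,u},{q,t,u},{r,u,v}}
  W3: {{q},{t},{p,t},{q,r},{q,t},{q,u},{t,u},{q,r,u},{q,t,u}}
  W4: {{p},{r},{v},{p,r},{p,s},{p,t},{q,r},{r,s},{r,u},{r,v},{s,v},{u,v},{p,r,s},{q,r,u},{r,s,v},{r,u,v}}
  W5: {{r},{v},{p,r},{q,r},{r,s},{r,u},{r,v},{s,v},{u,v},{p,r,s},{q,r,u},{r,s,v},{r,u,v}} {{t},{p,t},{q,t},{t,u},{q,t,u}}
  W14: {{p,s},{r,s},{s,v},{p,r,s},{r,s,v}}
  W15: {{r,s},{s,v},{p,r,s},{r,s,v}}
  W23: {{t},{p,t},{q,t},{q,u},{t,u},{q,r,u},{q,t,u}}
  W24: {{p,t}} {{r,u},{u,v},{q,r,u},{r,u,v}}
  W25: {{t},{p,t},{q,t},{t,u},{q,t,u}} {{r,u},{u,v},{q,r,u},{r,u,v}}
  W34: {{p,t}} {{q,r},{q,r,u}}
  W35: {{t},{p,t},{q,t},{t,u},{q,t,u}} {{q,r},{q,r,u}}
  W45: {{r},{v},{p,r},{q,r},{r,s},{r,u},{r,v},{s,v},{u,v},{p,r,s},{q,r,u},{r,s,v},{r,u,v}} {{p,t}}
  W145: {{r,s},{s,v},{p,r,s},{r,s,v}}
  W234: {{p,t}} {{q,r,u}}
  W235: {{t},{p,t},{q,t},{t,u},{q,t,u}} {{q,r,u}}
  W245: {{p,t}} {{r,u},{u,v},{q,r,u},{r,u,v}}
  W345: {{p,t}} {{q,r},{q,r,u}}
  W2345: {{p,t}} {{q,r,u}}
C dims 6,13,9,2; δ0: rk 5, SNF 1^5; δ1: rk 7, SNF 1^7; δ2: rk 2, SNF 1^2
Ȟ^0: (6−5)−0=1 ⇒ Z
Ȟ^1: (13−7)−5=1 ⇒ Z
Ȟ^2: (9−2)−7=0 ⇒ 0


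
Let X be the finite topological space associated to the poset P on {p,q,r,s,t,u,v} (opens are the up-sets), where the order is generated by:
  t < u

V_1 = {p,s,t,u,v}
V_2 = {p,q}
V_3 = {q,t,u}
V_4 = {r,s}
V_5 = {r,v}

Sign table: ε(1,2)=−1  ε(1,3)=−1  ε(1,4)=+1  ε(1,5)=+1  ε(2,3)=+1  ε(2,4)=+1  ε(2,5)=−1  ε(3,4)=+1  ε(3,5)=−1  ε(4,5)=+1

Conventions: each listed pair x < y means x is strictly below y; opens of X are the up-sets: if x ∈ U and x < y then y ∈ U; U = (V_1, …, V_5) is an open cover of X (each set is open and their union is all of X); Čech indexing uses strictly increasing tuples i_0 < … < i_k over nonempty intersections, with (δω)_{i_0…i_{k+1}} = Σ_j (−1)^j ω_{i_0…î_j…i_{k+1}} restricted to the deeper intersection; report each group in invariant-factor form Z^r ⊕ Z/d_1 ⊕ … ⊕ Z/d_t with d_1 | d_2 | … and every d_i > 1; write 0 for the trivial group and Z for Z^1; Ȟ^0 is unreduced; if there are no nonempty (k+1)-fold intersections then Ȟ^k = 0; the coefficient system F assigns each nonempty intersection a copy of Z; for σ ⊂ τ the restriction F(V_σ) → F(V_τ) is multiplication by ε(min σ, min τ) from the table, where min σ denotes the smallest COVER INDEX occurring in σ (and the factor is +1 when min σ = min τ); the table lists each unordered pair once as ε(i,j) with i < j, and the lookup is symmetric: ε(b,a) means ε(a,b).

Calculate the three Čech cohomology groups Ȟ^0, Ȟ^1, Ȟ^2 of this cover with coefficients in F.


nerve of the cover:
  V12={p} V13={t,u} V14={s} V15={v} V23={q} V45={r}
C dims 5,6; δ0: rk 4, SNF 1^4
Ȟ^0 = (5 − 4) − 0 = 1, so Ȟ^0 ≅ Z
Ȟ^1 = (6 − 0) − 4 = 2, so Ȟ^1 ≅ Z^2
Ȟ^2 = (0 − 0) − 0 = 0, so Ȟ^2 ≅ 0

Ȟ^0 ≅ Z, Ȟ^1 ≅ Z^2 and Ȟ^2 ≅ 0


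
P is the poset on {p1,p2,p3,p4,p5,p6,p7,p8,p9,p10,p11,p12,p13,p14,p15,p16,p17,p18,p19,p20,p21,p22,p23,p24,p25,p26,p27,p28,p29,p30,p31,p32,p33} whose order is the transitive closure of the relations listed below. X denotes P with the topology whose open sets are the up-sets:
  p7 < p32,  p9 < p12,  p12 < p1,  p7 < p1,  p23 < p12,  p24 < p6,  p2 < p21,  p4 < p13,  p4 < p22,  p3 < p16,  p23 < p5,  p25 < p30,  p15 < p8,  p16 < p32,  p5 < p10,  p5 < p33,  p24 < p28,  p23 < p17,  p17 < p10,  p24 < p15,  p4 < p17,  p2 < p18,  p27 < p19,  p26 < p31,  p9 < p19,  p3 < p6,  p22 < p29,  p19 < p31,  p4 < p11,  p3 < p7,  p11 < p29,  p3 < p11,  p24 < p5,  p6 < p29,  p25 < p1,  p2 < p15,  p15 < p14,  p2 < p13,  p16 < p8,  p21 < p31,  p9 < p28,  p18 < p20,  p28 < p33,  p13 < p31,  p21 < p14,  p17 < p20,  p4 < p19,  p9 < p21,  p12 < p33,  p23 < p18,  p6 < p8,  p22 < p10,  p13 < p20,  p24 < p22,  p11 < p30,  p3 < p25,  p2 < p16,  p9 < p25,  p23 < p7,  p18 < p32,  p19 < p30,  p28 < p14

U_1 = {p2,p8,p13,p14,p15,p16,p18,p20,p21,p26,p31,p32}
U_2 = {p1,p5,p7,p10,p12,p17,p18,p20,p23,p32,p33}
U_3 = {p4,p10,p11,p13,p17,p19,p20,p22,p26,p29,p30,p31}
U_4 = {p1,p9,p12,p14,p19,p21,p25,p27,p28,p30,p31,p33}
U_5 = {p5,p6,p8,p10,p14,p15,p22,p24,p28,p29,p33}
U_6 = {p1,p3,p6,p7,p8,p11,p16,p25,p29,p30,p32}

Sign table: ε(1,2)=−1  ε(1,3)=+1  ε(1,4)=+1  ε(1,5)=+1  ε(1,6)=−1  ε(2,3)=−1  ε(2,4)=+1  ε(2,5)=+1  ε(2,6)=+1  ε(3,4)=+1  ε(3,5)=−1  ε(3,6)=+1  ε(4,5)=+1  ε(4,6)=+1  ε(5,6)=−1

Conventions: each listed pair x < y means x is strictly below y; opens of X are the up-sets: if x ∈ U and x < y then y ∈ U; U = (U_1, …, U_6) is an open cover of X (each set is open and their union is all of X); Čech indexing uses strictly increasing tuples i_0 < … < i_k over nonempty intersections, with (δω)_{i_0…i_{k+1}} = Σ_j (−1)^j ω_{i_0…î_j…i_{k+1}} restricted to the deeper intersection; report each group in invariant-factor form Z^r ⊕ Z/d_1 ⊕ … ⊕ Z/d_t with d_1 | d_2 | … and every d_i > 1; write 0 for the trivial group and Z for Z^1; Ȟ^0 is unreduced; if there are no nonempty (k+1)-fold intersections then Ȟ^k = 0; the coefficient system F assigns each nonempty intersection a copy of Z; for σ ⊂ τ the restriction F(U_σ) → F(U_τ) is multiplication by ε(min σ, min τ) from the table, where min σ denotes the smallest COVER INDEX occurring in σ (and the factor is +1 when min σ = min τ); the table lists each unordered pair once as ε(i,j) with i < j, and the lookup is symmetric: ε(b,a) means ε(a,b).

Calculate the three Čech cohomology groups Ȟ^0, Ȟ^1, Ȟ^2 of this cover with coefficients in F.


Ȟ^0(U;F) ≅ 0, Ȟ^1(U;F) ≅ Z/2, Ȟ^2(U;F) ≅ Z

cover nerve:
  U12={p18,p20,p32} U13={p13,p20,p26,p31} U14={p14,p21,p31} U15={p8,p14,p15} U16={p8,p16,p32} U23={p10,p17,p20} U24={p1,p12,p33} U25={p5,p10,p33} U26={p1,p7,p32} U34={p19,p30,p31} U35={p10,p22,p29} U36={p11,p29,p30} U45={p14,p28,p33} U46={p1,p25,p30} U56={p6,p8,p29}
  U123={p20} U126={p32} U134={p31} U145={p14} U156={p8} U235={p10} U245={p33} U246={p1} U346={p30} U356={p29}
C dims 6,15,10; δ0: rk 6, SNF 1^5·2; δ1: rk 9, SNF 1^9
Ȟ^0: (6−6)−0=0 ⇒ 0
Ȟ^1: (15−9)−6=0 plus torsion [2] ⇒ Z/2
Ȟ^2: (10−0)−9=1 ⇒ Z


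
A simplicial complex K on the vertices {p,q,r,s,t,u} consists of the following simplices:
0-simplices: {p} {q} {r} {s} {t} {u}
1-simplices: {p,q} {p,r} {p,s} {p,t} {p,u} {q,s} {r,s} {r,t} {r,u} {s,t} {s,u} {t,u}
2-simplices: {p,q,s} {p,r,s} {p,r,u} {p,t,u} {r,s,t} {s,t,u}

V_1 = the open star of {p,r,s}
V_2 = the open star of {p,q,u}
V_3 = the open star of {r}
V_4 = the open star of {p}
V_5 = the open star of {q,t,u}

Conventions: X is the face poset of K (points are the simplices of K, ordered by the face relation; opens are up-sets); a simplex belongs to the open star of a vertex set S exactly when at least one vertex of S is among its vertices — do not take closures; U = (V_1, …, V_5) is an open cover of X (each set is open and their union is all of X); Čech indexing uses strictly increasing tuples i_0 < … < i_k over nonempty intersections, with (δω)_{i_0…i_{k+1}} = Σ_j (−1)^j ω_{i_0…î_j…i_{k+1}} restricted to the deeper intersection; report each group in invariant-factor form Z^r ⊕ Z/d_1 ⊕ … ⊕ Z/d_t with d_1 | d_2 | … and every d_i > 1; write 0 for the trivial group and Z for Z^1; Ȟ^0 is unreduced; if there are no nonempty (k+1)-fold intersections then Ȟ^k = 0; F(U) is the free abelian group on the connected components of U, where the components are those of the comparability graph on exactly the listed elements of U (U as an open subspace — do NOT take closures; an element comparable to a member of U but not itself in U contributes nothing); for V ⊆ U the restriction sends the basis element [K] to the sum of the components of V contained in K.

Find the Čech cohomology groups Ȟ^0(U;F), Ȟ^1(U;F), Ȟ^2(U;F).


Ȟ^0 ≅ Z, Ȟ^1 ≅ Z and Ȟ^2 ≅ 0

intersection data:
  V1={{p},{r},{s},{p,q},{p,r},{p,s},{p,t},{p,u},{q,s},{r,s},{r,t},{r,u},{s,t},{s,u},{p,q,s},{p,r,s},{p,r,u},{p,t,u},{r,s,t},{s,t,u}} V2={{p},{q},{u},{p,q},{p,r},{p,s},{p,t},{p,u},{q,s},{r,u},{s,u},{t,u},{p,q,s},{p,r,s},{p,r,u},{p,t,u},{s,t,u}} V3={{r},{p,r},{r,s},{r,t},{r,u},{p,r,s},{p,r,u},{r,s,t}} V4={{p},{p,q},{p,r},{p,s},{p,t},{p,u},{p,q,s},{p,r,s},{p,r,u},{p,t,u}} V5={{q},{t},{u},{p,q},{p,t},{p,u},{q,s},{r,t},{r,u},{s,t},{s,u},{t,u},{p,q,s},{p,r,u},{p,t,u},{r,s,t},{s,t,u}}
  V12={{p},{p,q},{p,r},{p,s},{p,t},{p,u},{q,s},{r,u},{s,u},{p,q,s},{p,r,s},{p,r,u},{p,t,u},{s,t,u}} V13={{r},{p,r},{r,s},{r,t},{r,u},{p,r,s},{p,r,u},{r,s,t}} V14={{p},{p,q},{p,r},{p,s},{p,t},{p,u},{p,q,s},{p,r,s},{p,r,u},{p,t,u}} V15={{p,q},{p,t},{p,u},{q,s},{r,t},{r,u},{s,t},{s,u},{p,q,s},{p,r,u},{p,t,u},{r,s,t},{s,t,u}} V23={{p,r},{r,u},{p,r,s},{p,r,u}} V24={{p},{p,q},{p,r},{p,s},{p,t},{p,u},{p,q,s},{p,r,s},{p,r,u},{p,t,u}} V25={{q},{u},{p,q},{p,t},{p,u},{q,s},{r,u},{s,u},{t,u},{p,q,s},{p,r,u},{p,t,u},{s,t,u}} V34={{p,r},{p,r,s},{p,r,u}} V35={{r,t},{r,u},{p,r,u},{r,s,t}} V45={{p,q},{p,t},{p,u},{p,q,s},{p,r,u},{p,t,u}}
  V123={{p,r},{r,u},{p,r,s},{p,r,u}} V124={{p},{p,q},{p,r},{p,s},{p,t},{p,u},{p,q,s},{p,r,s},{p,r,u},{p,t,u}} V125={{p,q},{p,t},{p,u},{q,s},{r,u},{s,u},{p,q,s},{p,r,u},{p,t,u},{s,t,u}} V134={{p,r},{p,r,s},{p,r,u}} V135={{r,t},{r,u},{p,r,u},{r,s,t}} V145={{p,q},{p,t},{p,u},{p,q,s},{p,r,u},{p,t,u}} V234={{p,r},{p,r,s},{p,r,u}} V235={{r,u},{p,r,u}} V245={{p,q},{p,t},{p,u},{p,q,s},{p,r,u},{p,t,u}} V345={{p,r,u}}
  V1234={{p,r},{p,r,s},{p,r,u}} V1235={{r,u},{p,r,u}} V1245={{p,q},{p,t},{p,u},{p,q,s},{p,r,u},{p,t,u}} V1345={{p,r,u}} V2345={{p,r,u}}
  V12345={{p,r,u}}
components per intersection:
  V1: {{p},{r},{s},{p,q},{p,r},{p,s},{p,t},{p,u},{q,s},{r,s},{r,t},{r,u},{s,t},{s,u},{p,q,s},{p,r,s},{p,r,u},{p,t,u},{r,s,t},{s,t,u}}
  V2: {{p},{q},{u},{p,q},{p,r},{p,s},{p,t},{p,u},{q,s},{r,u},{s,u},{t,u},{p,q,s},{p,r,s},{p,r,u},{p,t,u},{s,t,u}}
  V3: {{r},{p,r},{r,s},{r,t},{r,u},{p,r,s},{p,r,u},{r,s,t}}
  V4: {{p},{p,q},{p,r},{p,s},{p,t},{p,u},{p,q,s},{p,r,s},{p,r,u},{p,t,u}}
  V5: {{q},{p,q},{q,s},{p,q,s}} {{t},{u},{p,t},{p,u},{r,t},{r,u},{s,t},{s,u},{t,u},{p,r,u},{p,t,u},{r,s,t},{s,t,u}}
  V12: {{p},{p,q},{p,r},{p,s},{p,t},{p,u},{q,s},{r,u},{p,q,s},{p,r,s},{p,r,u},{p,t,u}} {{s,u},{s,t,u}}
  V13: {{r},{p,r},{r,s},{r,t},{r,u},{p,r,s},{p,r,u},{r,s,t}}
  V14: {{p},{p,q},{p,r},{p,s},{p,t},{p,u},{p,q,s},{p,r,s},{p,r,u},{p,t,u}}
  V15: {{p,q},{q,s},{p,q,s}} {{p,t},{p,u},{r,u},{p,r,u},{p,t,u}} {{r,t},{s,t},{s,u},{r,s,t},{s,t,u}}
  V23: {{p,r},{r,u},{p,r,s},{p,r,u}}
  V24: {{p},{p,q},{p,r},{p,s},{p,t},{p,u},{p,q,s},{p,r,s},{p,r,u},{p,t,u}}
  V25: {{q},{p,q},{q,s},{p,q,s}} {{u},{p,t},{p,u},{r,u},{s,u},{t,u},{p,r,u},{p,t,u},{s,t,u}}
  V34: {{p,r},{p,r,s},{p,r,u}}
  V35: {{r,t},{r,s,t}} {{r,u},{p,r,u}}
  V45: {{p,q},{p,q,s}} {{p,t},{p,u},{p,r,u},{p,t,u}}
  V123: {{p,r},{r,u},{p,r,s},{p,r,u}}
  V124: {{p},{p,q},{p,r},{p,s},{p,t},{p,u},{p,q,s},{p,r,s},{p,r,u},{p,t,u}}
  V125: {{p,q},{q,s},{p,q,s}} {{p,t},{p,u},{r,u},{p,r,u},{p,t,u}} {{s,u},{s,t,u}}
  V134: {{p,r},{p,r,s},{p,r,u}}
  V135: {{r,t},{r,s,t}} {{r,u},{p,r,u}}
  V145: {{p,q},{p,q,s}} {{p,t},{p,u},{p,r,u},{p,t,u}}
  V234: {{p,r},{p,r,s},{p,r,u}}
  V235: {{r,u},{p,r,u}}
  V245: {{p,q},{p,q,s}} {{p,t},{p,u},{p,r,u},{p,t,u}}
  V345: {{p,r,u}}
  V1234: {{p,r},{p,r,s},{p,r,u}}
  V1235: {{r,u},{p,r,u}}
  V1245: {{p,q},{p,q,s}} {{p,t},{p,u},{p,r,u},{p,t,u}}
  V1345: {{p,r,u}}
  V2345: {{p,r,u}}
  V12345: {{p,r,u}}
C dims 6,16,15,6; δ0: rk 5, SNF 1^5; δ1: rk 10, SNF 1^10; δ2: rk 5, SNF 1^5
Ȟ^0 = (6 − 5) − 0 = 1, so Ȟ^0 ≅ Z
Ȟ^1 = (16 − 10) − 5 = 1, so Ȟ^1 ≅ Z
Ȟ^2 = (15 − 5) − 10 = 0, so Ȟ^2 ≅ 0


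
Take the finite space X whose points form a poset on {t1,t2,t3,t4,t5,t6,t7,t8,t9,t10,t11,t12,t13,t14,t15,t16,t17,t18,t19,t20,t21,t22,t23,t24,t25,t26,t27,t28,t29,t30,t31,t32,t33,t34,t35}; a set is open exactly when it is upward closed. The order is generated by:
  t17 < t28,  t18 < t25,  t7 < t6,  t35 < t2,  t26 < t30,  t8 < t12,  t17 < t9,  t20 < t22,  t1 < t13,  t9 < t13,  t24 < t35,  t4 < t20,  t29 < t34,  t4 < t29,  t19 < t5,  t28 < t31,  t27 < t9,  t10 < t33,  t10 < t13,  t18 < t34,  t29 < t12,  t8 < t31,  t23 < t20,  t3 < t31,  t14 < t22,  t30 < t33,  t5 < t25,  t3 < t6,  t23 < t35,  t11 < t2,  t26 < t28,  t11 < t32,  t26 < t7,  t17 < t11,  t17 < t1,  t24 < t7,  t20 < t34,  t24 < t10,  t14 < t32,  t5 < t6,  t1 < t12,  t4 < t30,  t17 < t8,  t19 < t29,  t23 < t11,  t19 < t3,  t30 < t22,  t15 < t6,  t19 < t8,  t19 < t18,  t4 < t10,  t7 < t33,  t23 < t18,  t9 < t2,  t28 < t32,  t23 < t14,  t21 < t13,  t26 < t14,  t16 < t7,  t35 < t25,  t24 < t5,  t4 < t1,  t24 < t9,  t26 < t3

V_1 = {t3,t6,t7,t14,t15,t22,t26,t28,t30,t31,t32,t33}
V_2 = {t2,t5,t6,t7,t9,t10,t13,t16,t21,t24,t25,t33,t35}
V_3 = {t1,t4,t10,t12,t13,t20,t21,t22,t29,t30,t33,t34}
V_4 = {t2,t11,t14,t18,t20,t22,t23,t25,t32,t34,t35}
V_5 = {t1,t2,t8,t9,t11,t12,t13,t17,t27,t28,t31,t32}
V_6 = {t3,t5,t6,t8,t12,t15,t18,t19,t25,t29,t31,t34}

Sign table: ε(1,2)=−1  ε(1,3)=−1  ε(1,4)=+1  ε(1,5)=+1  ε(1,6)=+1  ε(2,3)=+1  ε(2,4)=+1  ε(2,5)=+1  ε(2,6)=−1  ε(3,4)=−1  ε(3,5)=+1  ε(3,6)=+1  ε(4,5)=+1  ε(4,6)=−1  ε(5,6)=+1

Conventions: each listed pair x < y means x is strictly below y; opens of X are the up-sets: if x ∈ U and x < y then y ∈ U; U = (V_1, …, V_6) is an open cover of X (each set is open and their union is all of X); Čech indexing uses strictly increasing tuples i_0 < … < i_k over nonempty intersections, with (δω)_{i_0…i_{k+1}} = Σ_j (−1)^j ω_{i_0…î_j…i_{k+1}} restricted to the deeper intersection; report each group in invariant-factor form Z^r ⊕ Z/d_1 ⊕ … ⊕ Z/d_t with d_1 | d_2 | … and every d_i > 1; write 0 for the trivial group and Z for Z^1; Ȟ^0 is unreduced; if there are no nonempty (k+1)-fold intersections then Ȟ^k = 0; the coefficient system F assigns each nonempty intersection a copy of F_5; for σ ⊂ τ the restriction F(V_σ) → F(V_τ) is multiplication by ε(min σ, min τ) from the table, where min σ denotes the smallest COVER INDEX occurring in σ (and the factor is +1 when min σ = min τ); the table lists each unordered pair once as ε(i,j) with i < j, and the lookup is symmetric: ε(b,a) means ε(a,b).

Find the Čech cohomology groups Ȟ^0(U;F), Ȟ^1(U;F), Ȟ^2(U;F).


nonempty overlaps:
  V12={t6,t7,t33} V13={t22,t30,t33} V14={t14,t22,t32} V15={t28,t31,t32} V16={t3,t6,t15,t31} V23={t10,t13,t21,t33} V24={t2,t25,t35} V25={t2,t9,t13} V26={t5,t6,t25} V34={t20,t22,t34} V35={t1,t12,t13} V36={t12,t29,t34} V45={t2,t11,t32} V46={t18,t25,t34} V56={t8,t12,t31}
  V123={t33} V126={t6} V134={t22} V145={t32} V156={t31} V235={t13} V245={t2} V246={t25} V346={t34} V356={t12}
C dims 6,15,10; δ0: rk_F5 6; δ1: rk_F5 9
degree 0: 6−6−0 = 0 → Ȟ^0 ≅ 0
degree 1: 15−9−6 = 0 → Ȟ^1 ≅ 0
degree 2: 10−0−9 = 1 → Ȟ^2 ≅ Z/5

Ȟ^0 = 0; Ȟ^1 = 0; Ȟ^2 = Z/5


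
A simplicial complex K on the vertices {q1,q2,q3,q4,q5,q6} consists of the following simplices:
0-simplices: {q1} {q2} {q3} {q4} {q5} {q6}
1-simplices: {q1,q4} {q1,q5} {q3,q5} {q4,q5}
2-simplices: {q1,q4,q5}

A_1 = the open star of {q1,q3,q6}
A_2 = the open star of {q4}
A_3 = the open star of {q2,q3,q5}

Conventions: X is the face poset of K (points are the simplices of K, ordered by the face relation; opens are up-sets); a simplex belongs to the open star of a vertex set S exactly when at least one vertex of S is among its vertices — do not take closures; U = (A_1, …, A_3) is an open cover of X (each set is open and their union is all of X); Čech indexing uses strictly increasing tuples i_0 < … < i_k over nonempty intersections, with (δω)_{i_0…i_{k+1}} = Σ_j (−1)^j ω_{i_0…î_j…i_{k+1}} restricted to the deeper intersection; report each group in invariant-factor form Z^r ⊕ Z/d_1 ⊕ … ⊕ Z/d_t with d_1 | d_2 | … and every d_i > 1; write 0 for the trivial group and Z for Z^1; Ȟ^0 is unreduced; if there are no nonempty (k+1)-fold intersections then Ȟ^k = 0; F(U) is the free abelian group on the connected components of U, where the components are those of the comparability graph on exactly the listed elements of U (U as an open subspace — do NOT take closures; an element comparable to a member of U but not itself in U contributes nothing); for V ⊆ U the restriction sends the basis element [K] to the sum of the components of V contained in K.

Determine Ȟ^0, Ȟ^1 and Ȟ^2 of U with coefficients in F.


nerve of the cover:
  A1={{q1},{q3},{q6},{q1,q4},{q1,q5},{q3,q5},{q1,q4,q5}} A2={{q4},{q1,q4},{q4,q5},{q1,q4,q5}} A3={{q2},{q3},{q5},{q1,q5},{q3,q5},{q4,q5},{q1,q4,q5}}
  A12={{q1,q4},{q1,q4,q5}} A13={{q3},{q1,q5},{q3,q5},{q1,q4,q5}} A23={{q4,q5},{q1,q4,q5}}
  A123={{q1,q4,q5}}
components per intersection:
  A1: {{q1},{q1,q4},{q1,q5},{q1,q4,q5}} {{q3},{q3,q5}} {{q6}}
  A2: {{q4},{q1,q4},{q4,q5},{q1,q4,q5}}
  A3: {{q2}} {{q3},{q5},{q1,q5},{q3,q5},{q4,q5},{q1,q4,q5}}
  A12: {{q1,q4},{q1,q4,q5}}
  A13: {{q3},{q3,q5}} {{q1,q5},{q1,q4,q5}}
  A23: {{q4,q5},{q1,q4,q5}}
  A123: {{q1,q4,q5}}
C dims 6,4,1; δ0: rk 3, SNF 1^3; δ1: rk 1, SNF 1^1
Ȟ^0 = (6 − 3) − 0 = 3, so Ȟ^0 ≅ Z^3
Ȟ^1 = (4 − 1) − 3 = 0, so Ȟ^1 ≅ 0
Ȟ^2 = (1 − 0) − 1 = 0, so Ȟ^2 ≅ 0

Ȟ^0 ≅ Z^3,  Ȟ^1 ≅ 0,  Ȟ^2 ≅ 0


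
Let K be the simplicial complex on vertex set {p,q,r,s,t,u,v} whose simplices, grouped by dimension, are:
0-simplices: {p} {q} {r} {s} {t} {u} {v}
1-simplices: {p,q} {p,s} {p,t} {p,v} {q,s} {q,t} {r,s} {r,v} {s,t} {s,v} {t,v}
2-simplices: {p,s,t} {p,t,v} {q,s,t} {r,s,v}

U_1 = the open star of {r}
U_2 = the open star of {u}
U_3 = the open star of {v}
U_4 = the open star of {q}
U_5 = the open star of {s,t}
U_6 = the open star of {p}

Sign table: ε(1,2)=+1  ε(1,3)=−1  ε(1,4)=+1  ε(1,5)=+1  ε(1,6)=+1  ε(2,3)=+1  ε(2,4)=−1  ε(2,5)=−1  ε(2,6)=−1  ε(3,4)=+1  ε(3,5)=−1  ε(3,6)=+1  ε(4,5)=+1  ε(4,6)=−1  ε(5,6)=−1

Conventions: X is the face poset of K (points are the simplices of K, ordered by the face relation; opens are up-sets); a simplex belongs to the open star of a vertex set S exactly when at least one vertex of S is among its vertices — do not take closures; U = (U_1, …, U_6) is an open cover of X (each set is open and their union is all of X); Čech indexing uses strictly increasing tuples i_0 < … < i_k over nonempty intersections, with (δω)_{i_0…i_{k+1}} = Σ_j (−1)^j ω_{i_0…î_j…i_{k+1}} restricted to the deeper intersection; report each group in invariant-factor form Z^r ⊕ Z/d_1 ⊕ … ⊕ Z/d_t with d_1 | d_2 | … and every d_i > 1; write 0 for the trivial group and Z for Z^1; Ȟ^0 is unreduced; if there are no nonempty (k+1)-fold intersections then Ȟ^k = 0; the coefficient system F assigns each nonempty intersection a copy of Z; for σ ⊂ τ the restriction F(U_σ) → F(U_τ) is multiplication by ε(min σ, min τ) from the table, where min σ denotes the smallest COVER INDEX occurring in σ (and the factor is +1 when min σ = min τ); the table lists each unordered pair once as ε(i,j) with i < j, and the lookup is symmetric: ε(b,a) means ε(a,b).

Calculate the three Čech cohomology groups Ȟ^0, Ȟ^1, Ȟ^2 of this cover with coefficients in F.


Ȟ^0 = Z^2, Ȟ^1 = Z, Ȟ^2 = 0

nerve simplices:
  U1={{r},{r,s},{r,v},{r,s,v}} U2={{u}} U3={{v},{p,v},{r,v},{s,v},{t,v},{p,t,v},{r,s,v}} U4={{q},{p,q},{q,s},{q,t},{q,s,t}} U5={{s},{t},{p,s},{p,t},{q,s},{q,t},{r,s},{s,t},{s,v},{t,v},{p,s,t},{p,t,v},{q,s,t},{r,s,v}} U6={{p},{p,q},{p,s},{p,t},{p,v},{p,s,t},{p,t,v}}
  U13={{r,v},{r,s,v}} U15={{r,s},{r,s,v}} U35={{s,v},{t,v},{p,t,v},{r,s,v}} U36={{p,v},{p,t,v}} U45={{q,s},{q,t},{q,s,t}} U46={{p,q}} U56={{p,s},{p,t},{p,s,t},{p,t,v}}
  U135={{r,s,v}} U356={{p,t,v}}
C dims 6,7,2; δ0: rk 4, SNF 1^4; δ1: rk 2, SNF 1^2
degree 0: 6−4−0 = 2 → Ȟ^0 ≅ Z^2
degree 1: 7−2−4 = 1 → Ȟ^1 ≅ Z
degree 2: 2−0−2 = 0 → Ȟ^2 ≅ 0
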